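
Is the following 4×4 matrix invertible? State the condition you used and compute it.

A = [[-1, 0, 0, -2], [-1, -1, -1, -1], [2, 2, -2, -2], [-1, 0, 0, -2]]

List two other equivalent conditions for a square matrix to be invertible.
No, not invertible; det(A) = 0 (two rows are equal, so the rows are linearly dependent). Equivalent conditions (failing for this A): rank(A) < 4; Ax = 0 has non-trivial solutions; 0 is an eigenvalue; the columns are linearly dependent.

To check invertibility, compute det(A).
In this matrix, row 0 and the last row are identical, so one row is a scalar multiple of another and the rows are linearly dependent.
A matrix with linearly dependent rows has det = 0 and is not invertible.
Equivalent failed conditions:
- rank(A) < 4.
- Ax = 0 has non-trivial solutions.
- 0 is an eigenvalue.
- The columns are linearly dependent.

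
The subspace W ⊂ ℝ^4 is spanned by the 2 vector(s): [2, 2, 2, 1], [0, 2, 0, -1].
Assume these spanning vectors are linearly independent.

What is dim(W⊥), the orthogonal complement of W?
dim(W⊥) = 2

For any subspace W of ℝ^n, dim(W) + dim(W⊥) = n (the whole-space dimension).
Here the given 2 vectors are linearly independent, so dim(W) = 2.
Thus dim(W⊥) = n - dim(W) = 4 - 2 = 2.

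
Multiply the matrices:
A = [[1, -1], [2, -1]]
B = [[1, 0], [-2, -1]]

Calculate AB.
[[3, 1], [4, 1]]

Each entry (i,j) of AB = sum over k of A[i][k]*B[k][j].
(AB)[0][0] = (1)*(1) + (-1)*(-2) = 3
(AB)[0][1] = (1)*(0) + (-1)*(-1) = 1
(AB)[1][0] = (2)*(1) + (-1)*(-2) = 4
(AB)[1][1] = (2)*(0) + (-1)*(-1) = 1
AB = [[3, 1], [4, 1]]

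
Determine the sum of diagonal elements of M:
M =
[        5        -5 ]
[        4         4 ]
tr(M) = 5 + 4 = 9

The trace of a square matrix is the sum of its diagonal entries.
Diagonal entries of M: M[0][0] = 5, M[1][1] = 4.
tr(M) = 5 + 4 = 9.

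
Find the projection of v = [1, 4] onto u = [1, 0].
[1, 0]

The projection of v onto u is proj_u(v) = ((v·u) / (u·u)) · u.
v·u = (1)*(1) + (4)*(0) = 1.
u·u = (1)*(1) + (0)*(0) = 1.
coefficient = 1 / 1 = 1.
proj_u(v) = 1 · [1, 0] = [1, 0].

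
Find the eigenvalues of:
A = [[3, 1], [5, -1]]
λ = -2, 4

Solve det(A - λI) = 0. For a 2×2 matrix this is λ² - (trace)λ + det = 0.
trace(A) = 3 - 1 = 2.
det(A) = (3)*(-1) - (1)*(5) = -3 - 5 = -8.
Characteristic equation: λ² - (2)λ + (-8) = 0.
Discriminant: (2)² - 4*(-8) = 4 + 32 = 36.
Roots: λ = (2 ± √36) / 2 = -2, 4.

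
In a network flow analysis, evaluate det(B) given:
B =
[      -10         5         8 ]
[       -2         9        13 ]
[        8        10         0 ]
det(B) = 1084

Expand along row 0 (cofactor expansion): det(B) = a*(e*i - f*h) - b*(d*i - f*g) + c*(d*h - e*g), where the 3×3 is [[a, b, c], [d, e, f], [g, h, i]].
Minor M_00 = (9)*(0) - (13)*(10) = 0 - 130 = -130.
Minor M_01 = (-2)*(0) - (13)*(8) = 0 - 104 = -104.
Minor M_02 = (-2)*(10) - (9)*(8) = -20 - 72 = -92.
det(B) = (-10)*(-130) - (5)*(-104) + (8)*(-92) = 1300 + 520 - 736 = 1084.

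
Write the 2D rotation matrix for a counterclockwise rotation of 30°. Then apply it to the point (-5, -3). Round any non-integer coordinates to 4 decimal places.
R = [[√3/2, -1/2], [1/2, √3/2]]; R·(-5, -3) = (-2.8301, -5.0981)

Rotation matrix formula: R(θ) = [[cos θ, -sin θ], [sin θ, cos θ]]
For θ = 30°:
cos(30°) = √3/2
sin(30°) = 1/2
R = [[√3/2, -1/2], [1/2, √3/2]]
Apply to (-5, -3): [√3/2·-5 + (-1/2)·-3, 1/2·-5 + √3/2·-3] = (-2.8301, -5.0981)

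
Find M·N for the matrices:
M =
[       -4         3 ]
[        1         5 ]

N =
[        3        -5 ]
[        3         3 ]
MN =
[       -3        29 ]
[       18        10 ]

Matrix multiplication: (MN)[i][j] = sum over k of M[i][k] * N[k][j].
  (MN)[0][0] = (-4)*(3) + (3)*(3) = -3
  (MN)[0][1] = (-4)*(-5) + (3)*(3) = 29
  (MN)[1][0] = (1)*(3) + (5)*(3) = 18
  (MN)[1][1] = (1)*(-5) + (5)*(3) = 10
MN =
[       -3        29 ]
[       18        10 ]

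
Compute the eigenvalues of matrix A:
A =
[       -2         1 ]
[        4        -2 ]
λ = -4, 0

Solve det(A - λI) = 0. For a 2×2 matrix the characteristic equation is λ² - (trace)λ + det = 0.
trace(A) = a + d = -2 - 2 = -4.
det(A) = a*d - b*c = (-2)*(-2) - (1)*(4) = 4 - 4 = 0.
Characteristic equation: λ² - (-4)λ + (0) = 0.
Discriminant = (-4)² - 4*(0) = 16 - 0 = 16.
λ = (-4 ± √16) / 2 = (-4 ± 4) / 2 = -4, 0.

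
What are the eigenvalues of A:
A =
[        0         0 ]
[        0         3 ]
λ = 0, 3

Solve det(A - λI) = 0. For a 2×2 matrix the characteristic equation is λ² - (trace)λ + det = 0.
trace(A) = a + d = 0 + 3 = 3.
det(A) = a*d - b*c = (0)*(3) - (0)*(0) = 0 - 0 = 0.
Characteristic equation: λ² - (3)λ + (0) = 0.
Discriminant = (3)² - 4*(0) = 9 - 0 = 9.
λ = (3 ± √9) / 2 = (3 ± 3) / 2 = 0, 3.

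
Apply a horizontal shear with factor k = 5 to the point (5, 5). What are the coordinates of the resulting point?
(30, 5)

Shear matrix for horizontal shear with factor k = 5:
[[1, 5], [0, 1]]
Result: (5, 5) → (30, 5)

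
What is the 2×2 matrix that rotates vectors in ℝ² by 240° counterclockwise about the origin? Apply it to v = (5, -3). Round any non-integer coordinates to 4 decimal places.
R = [[-1/2, √3/2], [-√3/2, -1/2]]; R·v = (-5.0981, -2.8301)

A counterclockwise rotation by angle θ in ℝ² has matrix R(θ) = [[cos θ, -sin θ], [sin θ, cos θ]].
For θ = 240°: cos θ = -1/2, sin θ = -√3/2.
R(240°) = [[-1/2, √3/2], [-√3/2, -1/2]].
R·v = [-1/2·5 + (√3/2)·-3, -√3/2·5 + -1/2·-3] = (-5.0981, -2.8301).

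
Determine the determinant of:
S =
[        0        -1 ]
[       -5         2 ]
det(S) = -5

For a 2×2 matrix [[a, b], [c, d]], det = a*d - b*c.
det(S) = (0)*(2) - (-1)*(-5) = 0 - 5 = -5.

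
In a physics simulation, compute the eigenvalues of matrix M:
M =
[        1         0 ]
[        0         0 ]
λ = 0, 1

Solve det(M - λI) = 0. For a 2×2 matrix the characteristic equation is λ² - (trace)λ + det = 0.
trace(M) = a + d = 1 + 0 = 1.
det(M) = a*d - b*c = (1)*(0) - (0)*(0) = 0 - 0 = 0.
Characteristic equation: λ² - (1)λ + (0) = 0.
Discriminant = (1)² - 4*(0) = 1 - 0 = 1.
λ = (1 ± √1) / 2 = (1 ± 1) / 2 = 0, 1.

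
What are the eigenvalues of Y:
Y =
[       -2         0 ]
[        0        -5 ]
λ = -5, -2

Solve det(Y - λI) = 0. For a 2×2 matrix the characteristic equation is λ² - (trace)λ + det = 0.
trace(Y) = a + d = -2 - 5 = -7.
det(Y) = a*d - b*c = (-2)*(-5) - (0)*(0) = 10 - 0 = 10.
Characteristic equation: λ² - (-7)λ + (10) = 0.
Discriminant = (-7)² - 4*(10) = 49 - 40 = 9.
λ = (-7 ± √9) / 2 = (-7 ± 3) / 2 = -5, -2.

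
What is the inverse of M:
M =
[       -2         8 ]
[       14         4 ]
det(M) = -120
M⁻¹ =
[    -1/30      1/15 ]
[     7/60      1/60 ]

For a 2×2 matrix M = [[a, b], [c, d]] with det(M) ≠ 0, M⁻¹ = (1/det(M)) * [[d, -b], [-c, a]].
det(M) = (-2)*(4) - (8)*(14) = -8 - 112 = -120.
M⁻¹ = (1/-120) * [[4, -8], [-14, -2]].
Dividing each entry by -120 and reducing:
M⁻¹ =
[    -1/30      1/15 ]
[     7/60      1/60 ]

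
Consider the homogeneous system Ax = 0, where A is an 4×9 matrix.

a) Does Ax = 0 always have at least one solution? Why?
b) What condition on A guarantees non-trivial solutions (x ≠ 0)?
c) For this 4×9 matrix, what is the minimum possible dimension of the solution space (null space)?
a) Yes, x = 0 is always a solution. b) When A has linearly dependent columns (rank < n). c) Minimum nullity = 5.

a) x = 0 satisfies A·0 = 0, so the zero vector is always a solution.
b) Non-trivial solutions exist iff the columns of A are linearly dependent, equivalently rank(A) < n (the number of columns).
c) By rank-nullity, rank(A) + nullity(A) = n = 9. Since A has only 4 rows, rank(A) ≤ 4, so nullity(A) ≥ 9 - 4 = 5.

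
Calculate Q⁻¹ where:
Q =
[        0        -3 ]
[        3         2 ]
det(Q) = 9
Q⁻¹ =
[      2/9       1/3 ]
[     -1/3         0 ]

For a 2×2 matrix Q = [[a, b], [c, d]] with det(Q) ≠ 0, Q⁻¹ = (1/det(Q)) * [[d, -b], [-c, a]].
det(Q) = (0)*(2) - (-3)*(3) = 0 + 9 = 9.
Q⁻¹ = (1/9) * [[2, 3], [-3, 0]].
Dividing each entry by 9 and reducing:
Q⁻¹ =
[      2/9       1/3 ]
[     -1/3         0 ]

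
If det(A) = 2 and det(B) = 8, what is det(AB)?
16

Use the multiplicative property of determinants: det(AB) = det(A)*det(B).
det(AB) = (2)*(8) = 16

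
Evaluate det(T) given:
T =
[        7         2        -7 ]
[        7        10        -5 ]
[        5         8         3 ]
det(T) = 356

Expand along row 0 (cofactor expansion): det(T) = a*(e*i - f*h) - b*(d*i - f*g) + c*(d*h - e*g), where the 3×3 is [[a, b, c], [d, e, f], [g, h, i]].
Minor M_00 = (10)*(3) - (-5)*(8) = 30 + 40 = 70.
Minor M_01 = (7)*(3) - (-5)*(5) = 21 + 25 = 46.
Minor M_02 = (7)*(8) - (10)*(5) = 56 - 50 = 6.
det(T) = (7)*(70) - (2)*(46) + (-7)*(6) = 490 - 92 - 42 = 356.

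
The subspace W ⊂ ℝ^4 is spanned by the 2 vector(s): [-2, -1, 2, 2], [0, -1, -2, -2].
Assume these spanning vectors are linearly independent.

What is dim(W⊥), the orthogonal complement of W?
dim(W⊥) = 2

For any subspace W of ℝ^n, dim(W) + dim(W⊥) = n (the whole-space dimension).
Here the given 2 vectors are linearly independent, so dim(W) = 2.
Thus dim(W⊥) = n - dim(W) = 4 - 2 = 2.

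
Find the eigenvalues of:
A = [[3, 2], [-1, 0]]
λ = 1, 2

Solve det(A - λI) = 0. For a 2×2 matrix this is λ² - (trace)λ + det = 0.
trace(A) = 3 + 0 = 3.
det(A) = (3)*(0) - (2)*(-1) = 0 + 2 = 2.
Characteristic equation: λ² - (3)λ + (2) = 0.
Discriminant: (3)² - 4*(2) = 9 - 8 = 1.
Roots: λ = (3 ± √1) / 2 = 1, 2.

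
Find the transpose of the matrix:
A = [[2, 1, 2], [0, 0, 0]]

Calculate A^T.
[[2, 0], [1, 0], [2, 0]]

The transpose sends entry (i,j) to (j,i); rows become columns.
Row 0 of A: [2, 1, 2] -> column 0 of A^T.
Row 1 of A: [0, 0, 0] -> column 1 of A^T.
A^T = [[2, 0], [1, 0], [2, 0]]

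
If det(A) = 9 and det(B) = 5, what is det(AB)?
45

Use the multiplicative property of determinants: det(AB) = det(A)*det(B).
det(AB) = (9)*(5) = 45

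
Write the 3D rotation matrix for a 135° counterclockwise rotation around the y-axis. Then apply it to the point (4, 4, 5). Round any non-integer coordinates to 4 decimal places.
R = [[-√2/2, 0, √2/2], [0, 1, 0], [-√2/2, 0, -√2/2]]; R·(4, 4, 5) = (0.7071, 4.0000, -6.3640)

Rotation matrix for 135° around y-axis:
cos(135°) = -√2/2, sin(135°) = √2/2
R = [[-√2/2, 0, √2/2], [0, 1, 0], [-√2/2, 0, -√2/2]]
Apply to (4, 4, 5): R·[4, 4, 5]ᵀ = (0.7071, 4.0000, -6.3640)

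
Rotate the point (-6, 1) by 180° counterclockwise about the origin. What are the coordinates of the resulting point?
(6, -1)

Rotation matrix R(θ) = [[cos θ, -sin θ], [sin θ, cos θ]]; for θ = 180°:
R = [[-1, 0], [0, -1]]
Result: R × [-6, 1]ᵀ = [-1·-6 + (0)·1, 0·-6 + (-1)·1]ᵀ = (6, -1)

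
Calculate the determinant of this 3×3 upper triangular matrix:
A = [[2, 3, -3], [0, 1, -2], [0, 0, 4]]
8

The determinant of a triangular matrix is the product of its diagonal entries (the off-diagonal entries above the diagonal do not affect it).
det(A) = (2) * (1) * (4) = 8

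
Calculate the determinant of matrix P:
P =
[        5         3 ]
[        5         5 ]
det(P) = 10

For a 2×2 matrix [[a, b], [c, d]], det = a*d - b*c.
det(P) = (5)*(5) - (3)*(5) = 25 - 15 = 10.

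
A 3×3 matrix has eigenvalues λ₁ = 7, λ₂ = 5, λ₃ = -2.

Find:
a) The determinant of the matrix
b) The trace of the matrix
det = -70, trace = 10

Two standard eigenvalue identities:
- det(A) equals the product of the eigenvalues (counted with multiplicity).
- trace(A) equals the sum of the eigenvalues.
det(A) = (7)*(5)*(-2) = -70.
trace(A) = 7 + 5 - 2 = 10.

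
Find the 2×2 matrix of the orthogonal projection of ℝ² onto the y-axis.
[[0, 0], [0, 1]]

The orthogonal projection onto the line spanned by a nonzero vector u = (a, b) has matrix P = (u uᵀ) / (uᵀ u) = (1/(a² + b²)) · [[a², ab], [ab, b²]].
Here u = (0, 1), so a² + b² = 0 + 1 = 1.
P = (1/1) · [[0, 0], [0, 1]] = [[0, 0], [0, 1]].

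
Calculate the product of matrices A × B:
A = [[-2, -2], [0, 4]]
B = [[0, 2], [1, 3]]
[[-2, -10], [4, 12]]

Matrix multiplication:
C[0][0] = -2×0 + -2×1 = -2
C[0][1] = -2×2 + -2×3 = -10
C[1][0] = 0×0 + 4×1 = 4
C[1][1] = 0×2 + 4×3 = 12
Result: [[-2, -10], [4, 12]]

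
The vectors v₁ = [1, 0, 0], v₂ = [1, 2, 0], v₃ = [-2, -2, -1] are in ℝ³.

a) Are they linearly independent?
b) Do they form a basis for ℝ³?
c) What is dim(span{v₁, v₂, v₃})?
Yes independent, yes basis, dim = 3

Stack v₁, v₂, v₃ as rows of a 3×3 matrix.
[[1, 0, 0]; [1, 2, 0]; [-2, -2, -1]] is already lower triangular with nonzero diagonal entries (1, 2, -1), so its determinant is the product of the diagonal entries, det = (1)·(2)·(-1) = -2 ≠ 0, and the rows are linearly independent.
Three linearly independent vectors in ℝ³ form a basis for ℝ³, so dim(span{v₁,v₂,v₃}) = 3.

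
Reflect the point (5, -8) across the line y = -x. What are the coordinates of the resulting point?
(8, -5)

Reflection across line y = -x: (5, -8) → (8, -5)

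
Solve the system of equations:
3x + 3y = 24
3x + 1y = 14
x = 3, y = 5

Use elimination (row reduction):
Equation 1: 3x + 3y = 24.
Equation 2: 3x + 1y = 14.
Multiply Eq1 by 3 and Eq2 by 3: 9x + 9y = 72;  9x + 3y = 42.
Subtract: (-6)y = -30, so y = 5.
Back-substitute into Eq1: 3x + 3*(5) = 24, so x = 3.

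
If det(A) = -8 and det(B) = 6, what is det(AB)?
-48

Use the multiplicative property of determinants: det(AB) = det(A)*det(B).
det(AB) = (-8)*(6) = -48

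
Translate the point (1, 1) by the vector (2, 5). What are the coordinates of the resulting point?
(3, 6)

Translation by (2, 5):
x' = 1 + 2 = 3
y' = 1 + 5 = 6
Homogeneous matrix: [[1, 0, 2], [0, 1, 5], [0, 0, 1]]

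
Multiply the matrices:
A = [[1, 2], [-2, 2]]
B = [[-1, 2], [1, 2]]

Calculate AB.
[[1, 6], [4, 0]]

Each entry (i,j) of AB = sum over k of A[i][k]*B[k][j].
(AB)[0][0] = (1)*(-1) + (2)*(1) = 1
(AB)[0][1] = (1)*(2) + (2)*(2) = 6
(AB)[1][0] = (-2)*(-1) + (2)*(1) = 4
(AB)[1][1] = (-2)*(2) + (2)*(2) = 0
AB = [[1, 6], [4, 0]]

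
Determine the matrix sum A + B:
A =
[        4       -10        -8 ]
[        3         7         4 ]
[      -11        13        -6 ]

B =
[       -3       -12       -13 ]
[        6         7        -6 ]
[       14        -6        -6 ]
A + B =
[        1       -22       -21 ]
[        9        14        -2 ]
[        3         7       -12 ]

Matrix addition is elementwise: (A+B)[i][j] = A[i][j] + B[i][j].
  (A+B)[0][0] = (4) + (-3) = 1
  (A+B)[0][1] = (-10) + (-12) = -22
  (A+B)[0][2] = (-8) + (-13) = -21
  (A+B)[1][0] = (3) + (6) = 9
  (A+B)[1][1] = (7) + (7) = 14
  (A+B)[1][2] = (4) + (-6) = -2
  (A+B)[2][0] = (-11) + (14) = 3
  (A+B)[2][1] = (13) + (-6) = 7
  (A+B)[2][2] = (-6) + (-6) = -12
A + B =
[        1       -22       -21 ]
[        9        14        -2 ]
[        3         7       -12 ]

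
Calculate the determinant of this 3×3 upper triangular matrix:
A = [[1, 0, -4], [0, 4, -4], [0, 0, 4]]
16

The determinant of a triangular matrix is the product of its diagonal entries (the off-diagonal entries above the diagonal do not affect it).
det(A) = (1) * (4) * (4) = 16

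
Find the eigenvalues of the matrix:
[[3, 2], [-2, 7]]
λ = 5 and λ = 5

Characteristic equation: det(A - λI) = 0
λ² - (trace)λ + (det) = 0
λ² - (10)λ + (25) = 0
λ² - 10λ + 25 = 0
Solving: λ = 5, 5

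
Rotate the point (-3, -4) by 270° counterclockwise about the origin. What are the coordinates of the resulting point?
(-4, 3)

Rotation matrix R(θ) = [[cos θ, -sin θ], [sin θ, cos θ]]; for θ = 270°:
R = [[0, 1], [-1, 0]]
Result: R × [-3, -4]ᵀ = [0·-3 + (1)·-4, -1·-3 + (0)·-4]ᵀ = (-4, 3)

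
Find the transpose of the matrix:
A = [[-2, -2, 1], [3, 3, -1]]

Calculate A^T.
[[-2, 3], [-2, 3], [1, -1]]

The transpose sends entry (i,j) to (j,i); rows become columns.
Row 0 of A: [-2, -2, 1] -> column 0 of A^T.
Row 1 of A: [3, 3, -1] -> column 1 of A^T.
A^T = [[-2, 3], [-2, 3], [1, -1]]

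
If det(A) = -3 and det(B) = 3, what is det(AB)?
-9

Use the multiplicative property of determinants: det(AB) = det(A)*det(B).
det(AB) = (-3)*(3) = -9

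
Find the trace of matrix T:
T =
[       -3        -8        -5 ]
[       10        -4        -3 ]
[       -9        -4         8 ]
tr(T) = -3 - 4 + 8 = 1

The trace of a square matrix is the sum of its diagonal entries.
Diagonal entries of T: T[0][0] = -3, T[1][1] = -4, T[2][2] = 8.
tr(T) = -3 - 4 + 8 = 1.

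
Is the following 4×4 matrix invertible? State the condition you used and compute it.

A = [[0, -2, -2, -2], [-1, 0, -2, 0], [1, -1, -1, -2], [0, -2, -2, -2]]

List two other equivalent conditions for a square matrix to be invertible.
No, not invertible; det(A) = 0 (two rows are equal, so the rows are linearly dependent). Equivalent conditions (failing for this A): rank(A) < 4; Ax = 0 has non-trivial solutions; 0 is an eigenvalue; the columns are linearly dependent.

To check invertibility, compute det(A).
In this matrix, row 0 and the last row are identical, so one row is a scalar multiple of another and the rows are linearly dependent.
A matrix with linearly dependent rows has det = 0 and is not invertible.
Equivalent failed conditions:
- rank(A) < 4.
- Ax = 0 has non-trivial solutions.
- 0 is an eigenvalue.
- The columns are linearly dependent.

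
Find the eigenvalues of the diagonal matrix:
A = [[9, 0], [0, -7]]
λ₁ = 9, λ₂ = -7

The characteristic polynomial of A is det(A - λI) = (9 - λ)(-7 - λ) = 0.
The roots are λ = 9 and λ = -7, so the eigenvalues are the diagonal entries.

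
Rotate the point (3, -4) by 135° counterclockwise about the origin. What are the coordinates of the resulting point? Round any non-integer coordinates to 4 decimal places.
(0.7071, 4.9497)

Rotation matrix R(θ) = [[cos θ, -sin θ], [sin θ, cos θ]]; for θ = 135°:
R = [[-√2/2, -√2/2], [√2/2, -√2/2]]
Result: R × [3, -4]ᵀ = [-√2/2·3 + (-√2/2)·-4, √2/2·3 + (-√2/2)·-4]ᵀ = (0.7071, 4.9497)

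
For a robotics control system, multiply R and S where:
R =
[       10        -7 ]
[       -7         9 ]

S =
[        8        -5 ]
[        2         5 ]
RS =
[       66       -85 ]
[      -38        80 ]

Matrix multiplication: (RS)[i][j] = sum over k of R[i][k] * S[k][j].
  (RS)[0][0] = (10)*(8) + (-7)*(2) = 66
  (RS)[0][1] = (10)*(-5) + (-7)*(5) = -85
  (RS)[1][0] = (-7)*(8) + (9)*(2) = -38
  (RS)[1][1] = (-7)*(-5) + (9)*(5) = 80
RS =
[       66       -85 ]
[      -38        80 ]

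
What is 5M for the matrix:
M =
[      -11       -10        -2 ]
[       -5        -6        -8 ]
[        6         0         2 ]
5M =
[      -55       -50       -10 ]
[      -25       -30       -40 ]
[       30         0        10 ]

Scalar multiplication is elementwise: (5M)[i][j] = 5 * M[i][j].
  (5M)[0][0] = 5 * (-11) = -55
  (5M)[0][1] = 5 * (-10) = -50
  (5M)[0][2] = 5 * (-2) = -10
  (5M)[1][0] = 5 * (-5) = -25
  (5M)[1][1] = 5 * (-6) = -30
  (5M)[1][2] = 5 * (-8) = -40
  (5M)[2][0] = 5 * (6) = 30
  (5M)[2][1] = 5 * (0) = 0
  (5M)[2][2] = 5 * (2) = 10
5M =
[      -55       -50       -10 ]
[      -25       -30       -40 ]
[       30         0        10 ]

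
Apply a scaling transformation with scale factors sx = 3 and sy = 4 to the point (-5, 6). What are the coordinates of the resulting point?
(-15, 24)

Scaling matrix:
[[3, 0], [0, 4]]
Result: (-5 × 3, 6 × 4) = (-15, 24)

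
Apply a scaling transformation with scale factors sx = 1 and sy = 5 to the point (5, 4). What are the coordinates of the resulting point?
(5, 20)

Scaling matrix:
[[1, 0], [0, 5]]
Result: (5 × 1, 4 × 5) = (5, 20)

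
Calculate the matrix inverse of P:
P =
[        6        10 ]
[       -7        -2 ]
det(P) = 58
P⁻¹ =
[    -1/29     -5/29 ]
[     7/58      3/29 ]

For a 2×2 matrix P = [[a, b], [c, d]] with det(P) ≠ 0, P⁻¹ = (1/det(P)) * [[d, -b], [-c, a]].
det(P) = (6)*(-2) - (10)*(-7) = -12 + 70 = 58.
P⁻¹ = (1/58) * [[-2, -10], [7, 6]].
Dividing each entry by 58 and reducing:
P⁻¹ =
[    -1/29     -5/29 ]
[     7/58      3/29 ]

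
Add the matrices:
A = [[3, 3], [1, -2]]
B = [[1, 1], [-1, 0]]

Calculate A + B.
[[4, 4], [0, -2]]

Add corresponding elements:
(3)+(1)=4
(3)+(1)=4
(1)+(-1)=0
(-2)+(0)=-2
A + B = [[4, 4], [0, -2]]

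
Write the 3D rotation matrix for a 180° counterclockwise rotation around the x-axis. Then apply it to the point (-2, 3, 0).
R = [[1, 0, 0], [0, -1, 0], [0, 0, -1]]; R·(-2, 3, 0) = (-2, -3, 0)

Rotation matrix for 180° around x-axis:
cos(180°) = -1, sin(180°) = 0
R = [[1, 0, 0], [0, -1, 0], [0, 0, -1]]
Apply to (-2, 3, 0): R·[-2, 3, 0]ᵀ = (-2, -3, 0)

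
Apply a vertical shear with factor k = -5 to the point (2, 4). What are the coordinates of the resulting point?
(2, -6)

Shear matrix for vertical shear with factor k = -5:
[[1, 0], [-5, 1]]
Result: (2, 4) → (2, -6)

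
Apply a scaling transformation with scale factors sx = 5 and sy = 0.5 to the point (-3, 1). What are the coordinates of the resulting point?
(-15, 0.5)

Scaling matrix:
[[5, 0], [0, 0.50]]
Result: (-3 × 5, 1 × 0.5) = (-15, 0.5)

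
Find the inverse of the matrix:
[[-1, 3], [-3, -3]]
[[-1/4, -1/4], [1/4, -1/12]]

For [[a,b],[c,d]], inverse = (1/det)·[[d,-b],[-c,a]]
det = -1·-3 - 3·-3 = 12
Inverse = (1/12)·[[-3, -3], [3, -1]]
        = [[-1/4, -1/4], [1/4, -1/12]]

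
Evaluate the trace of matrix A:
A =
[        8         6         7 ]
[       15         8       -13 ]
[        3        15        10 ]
tr(A) = 8 + 8 + 10 = 26

The trace of a square matrix is the sum of its diagonal entries.
Diagonal entries of A: A[0][0] = 8, A[1][1] = 8, A[2][2] = 10.
tr(A) = 8 + 8 + 10 = 26.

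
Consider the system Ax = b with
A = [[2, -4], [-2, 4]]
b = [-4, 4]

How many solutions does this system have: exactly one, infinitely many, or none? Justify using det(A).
Infinitely many solutions

det(A) = (2)*(4) - (-4)*(-2) = 0, so A is singular (column 2 is -2 times column 1).
b = [-4, 4] = -2 * column 1 of A, so b lies in the column space of A.
A singular matrix whose right-hand side is in its column space gives a 1-parameter family of solutions — infinitely many.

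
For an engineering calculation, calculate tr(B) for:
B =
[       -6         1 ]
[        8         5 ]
tr(B) = -6 + 5 = -1

The trace of a square matrix is the sum of its diagonal entries.
Diagonal entries of B: B[0][0] = -6, B[1][1] = 5.
tr(B) = -6 + 5 = -1.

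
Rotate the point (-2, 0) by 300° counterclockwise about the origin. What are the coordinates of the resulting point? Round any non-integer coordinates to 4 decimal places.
(-1.0000, 1.7321)

Rotation matrix R(θ) = [[cos θ, -sin θ], [sin θ, cos θ]]; for θ = 300°:
R = [[1/2, √3/2], [-√3/2, 1/2]]
Result: R × [-2, 0]ᵀ = [1/2·-2 + (√3/2)·0, -√3/2·-2 + (1/2)·0]ᵀ = (-1.0000, 1.7321)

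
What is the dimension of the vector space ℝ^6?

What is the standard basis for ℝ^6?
Dimension = 6; standard basis = {e_1, e_2, e_3, …, e_6}

ℝ^6 is the space of 6-tuples of real numbers; its dimension is 6.
The standard basis consists of 6 vectors: e_1, e_2, e_3, …, e_6, where e_i is the vector with 1 in position i and 0 elsewhere.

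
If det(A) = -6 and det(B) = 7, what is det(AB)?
-42

Use the multiplicative property of determinants: det(AB) = det(A)*det(B).
det(AB) = (-6)*(7) = -42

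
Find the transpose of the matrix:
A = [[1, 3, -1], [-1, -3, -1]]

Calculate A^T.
[[1, -1], [3, -3], [-1, -1]]

The transpose sends entry (i,j) to (j,i); rows become columns.
Row 0 of A: [1, 3, -1] -> column 0 of A^T.
Row 1 of A: [-1, -3, -1] -> column 1 of A^T.
A^T = [[1, -1], [3, -3], [-1, -1]]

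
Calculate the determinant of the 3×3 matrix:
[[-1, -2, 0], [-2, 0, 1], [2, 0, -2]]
4

Expansion along first row:
det = -1·det([[0,1],[0,-2]]) - -2·det([[-2,1],[2,-2]]) + 0·det([[-2,0],[2,0]])
    = -1·(0·-2 - 1·0) - -2·(-2·-2 - 1·2) + 0·(-2·0 - 0·2)
    = -1·0 - -2·2 + 0·0
    = 0 + 4 + 0 = 4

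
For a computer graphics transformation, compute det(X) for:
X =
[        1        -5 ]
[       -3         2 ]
det(X) = -13

For a 2×2 matrix [[a, b], [c, d]], det = a*d - b*c.
det(X) = (1)*(2) - (-5)*(-3) = 2 - 15 = -13.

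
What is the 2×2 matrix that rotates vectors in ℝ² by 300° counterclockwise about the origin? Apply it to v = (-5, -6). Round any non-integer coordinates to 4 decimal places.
R = [[1/2, √3/2], [-√3/2, 1/2]]; R·v = (-7.6962, 1.3301)

A counterclockwise rotation by angle θ in ℝ² has matrix R(θ) = [[cos θ, -sin θ], [sin θ, cos θ]].
For θ = 300°: cos θ = 1/2, sin θ = -√3/2.
R(300°) = [[1/2, √3/2], [-√3/2, 1/2]].
R·v = [1/2·-5 + (√3/2)·-6, -√3/2·-5 + 1/2·-6] = (-7.6962, 1.3301).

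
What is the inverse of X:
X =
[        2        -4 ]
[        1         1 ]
det(X) = 6
X⁻¹ =
[      1/6       2/3 ]
[     -1/6       1/3 ]

For a 2×2 matrix X = [[a, b], [c, d]] with det(X) ≠ 0, X⁻¹ = (1/det(X)) * [[d, -b], [-c, a]].
det(X) = (2)*(1) - (-4)*(1) = 2 + 4 = 6.
X⁻¹ = (1/6) * [[1, 4], [-1, 2]].
Dividing each entry by 6 and reducing:
X⁻¹ =
[      1/6       2/3 ]
[     -1/6       1/3 ]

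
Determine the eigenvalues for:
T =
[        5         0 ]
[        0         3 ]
λ = 3, 5

Solve det(T - λI) = 0. For a 2×2 matrix the characteristic equation is λ² - (trace)λ + det = 0.
trace(T) = a + d = 5 + 3 = 8.
det(T) = a*d - b*c = (5)*(3) - (0)*(0) = 15 - 0 = 15.
Characteristic equation: λ² - (8)λ + (15) = 0.
Discriminant = (8)² - 4*(15) = 64 - 60 = 4.
λ = (8 ± √4) / 2 = (8 ± 2) / 2 = 3, 5.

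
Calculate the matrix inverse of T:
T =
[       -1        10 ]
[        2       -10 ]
det(T) = -10
T⁻¹ =
[        1         1 ]
[      1/5      1/10 ]

For a 2×2 matrix T = [[a, b], [c, d]] with det(T) ≠ 0, T⁻¹ = (1/det(T)) * [[d, -b], [-c, a]].
det(T) = (-1)*(-10) - (10)*(2) = 10 - 20 = -10.
T⁻¹ = (1/-10) * [[-10, -10], [-2, -1]].
Dividing each entry by -10 and reducing:
T⁻¹ =
[        1         1 ]
[      1/5      1/10 ]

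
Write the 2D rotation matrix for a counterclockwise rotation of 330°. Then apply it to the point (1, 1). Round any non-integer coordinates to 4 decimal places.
R = [[√3/2, 1/2], [-1/2, √3/2]]; R·(1, 1) = (1.3660, 0.3660)

Rotation matrix formula: R(θ) = [[cos θ, -sin θ], [sin θ, cos θ]]
For θ = 330°:
cos(330°) = √3/2
sin(330°) = -1/2
R = [[√3/2, 1/2], [-1/2, √3/2]]
Apply to (1, 1): [√3/2·1 + (1/2)·1, -1/2·1 + √3/2·1] = (1.3660, 0.3660)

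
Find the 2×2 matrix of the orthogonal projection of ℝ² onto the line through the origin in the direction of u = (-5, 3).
[[25/34, -15/34], [-15/34, 9/34]]

The orthogonal projection onto the line spanned by a nonzero vector u = (a, b) has matrix P = (u uᵀ) / (uᵀ u) = (1/(a² + b²)) · [[a², ab], [ab, b²]].
Here u = (-5, 3), so a² + b² = 25 + 9 = 34.
P = (1/34) · [[25, -15], [-15, 9]] = [[25/34, -15/34], [-15/34, 9/34]].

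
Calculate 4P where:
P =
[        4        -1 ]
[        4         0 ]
4P =
[       16        -4 ]
[       16         0 ]

Scalar multiplication is elementwise: (4P)[i][j] = 4 * P[i][j].
  (4P)[0][0] = 4 * (4) = 16
  (4P)[0][1] = 4 * (-1) = -4
  (4P)[1][0] = 4 * (4) = 16
  (4P)[1][1] = 4 * (0) = 0
4P =
[       16        -4 ]
[       16         0 ]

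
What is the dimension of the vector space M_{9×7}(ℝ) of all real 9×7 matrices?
Dimension = 63

A real 9×7 matrix is determined by its 9·7 = 63 independent entries.
A standard basis is {E_ij : 1 ≤ i ≤ 9, 1 ≤ j ≤ 7}, where E_ij has a 1 in position (i, j) and 0 elsewhere — there are 63 such matrices, and they are linearly independent and span M_{9×7}(ℝ).
Therefore dim(M_{9×7}(ℝ)) = 63.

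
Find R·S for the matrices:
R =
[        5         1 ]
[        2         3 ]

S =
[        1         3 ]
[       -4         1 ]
RS =
[        1        16 ]
[      -10         9 ]

Matrix multiplication: (RS)[i][j] = sum over k of R[i][k] * S[k][j].
  (RS)[0][0] = (5)*(1) + (1)*(-4) = 1
  (RS)[0][1] = (5)*(3) + (1)*(1) = 16
  (RS)[1][0] = (2)*(1) + (3)*(-4) = -10
  (RS)[1][1] = (2)*(3) + (3)*(1) = 9
RS =
[        1        16 ]
[      -10         9 ]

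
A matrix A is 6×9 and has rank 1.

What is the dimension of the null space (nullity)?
8

The rank-nullity theorem for an m×n matrix states:
rank(A) + nullity(A) = n (the number of columns).
Here n = 9 and rank(A) = 1, so nullity(A) = 9 - 1 = 8.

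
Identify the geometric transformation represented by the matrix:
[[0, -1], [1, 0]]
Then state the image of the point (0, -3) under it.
rotation by 90° counterclockwise; image of (0, -3) is (3, 0)

This matches the form [[cos θ, -sin θ], [sin θ, cos θ]] of a rotation matrix; reading off cos θ and sin θ gives the angle.
The matrix [[0, -1], [1, 0]] represents: rotation by 90° counterclockwise.
Applying it to (0, -3): [0·0 + -1·-3, 1·0 + 0·-3] = (3, 0).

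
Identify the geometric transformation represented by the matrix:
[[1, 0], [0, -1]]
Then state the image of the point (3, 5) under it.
reflection across the x-axis; image of (3, 5) is (3, -5)

This is a symmetric orthogonal matrix with determinant -1, which characterizes a reflection in ℝ².
The matrix [[1, 0], [0, -1]] represents: reflection across the x-axis.
Applying it to (3, 5): [1·3 + 0·5, 0·3 + -1·5] = (3, -5).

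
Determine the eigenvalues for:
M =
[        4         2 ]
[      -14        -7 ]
λ = -3, 0

Solve det(M - λI) = 0. For a 2×2 matrix the characteristic equation is λ² - (trace)λ + det = 0.
trace(M) = a + d = 4 - 7 = -3.
det(M) = a*d - b*c = (4)*(-7) - (2)*(-14) = -28 + 28 = 0.
Characteristic equation: λ² - (-3)λ + (0) = 0.
Discriminant = (-3)² - 4*(0) = 9 - 0 = 9.
λ = (-3 ± √9) / 2 = (-3 ± 3) / 2 = -3, 0.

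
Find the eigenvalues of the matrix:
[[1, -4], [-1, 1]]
λ = -1 and λ = 3

Characteristic equation: det(A - λI) = 0
λ² - (trace)λ + (det) = 0
λ² - (2)λ + (-3) = 0
λ² - 2λ - 3 = 0
Solving: λ = -1, 3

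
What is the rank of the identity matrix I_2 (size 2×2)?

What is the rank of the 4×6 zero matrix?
rank(I_2) = 2, rank(0) = 0

The identity I_2 has 2 columns that are the standard basis vectors e_1, …, e_2. These are linearly independent, so all 2 columns are pivots and rank(I_2) = 2.
The 4×6 zero matrix has every entry zero, so every row is the zero row and there are no pivots; rank(0) = 0.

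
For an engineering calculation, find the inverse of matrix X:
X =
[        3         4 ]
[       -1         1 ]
det(X) = 7
X⁻¹ =
[      1/7      -4/7 ]
[      1/7       3/7 ]

For a 2×2 matrix X = [[a, b], [c, d]] with det(X) ≠ 0, X⁻¹ = (1/det(X)) * [[d, -b], [-c, a]].
det(X) = (3)*(1) - (4)*(-1) = 3 + 4 = 7.
X⁻¹ = (1/7) * [[1, -4], [1, 3]].
Dividing each entry by 7 and reducing:
X⁻¹ =
[      1/7      -4/7 ]
[      1/7       3/7 ]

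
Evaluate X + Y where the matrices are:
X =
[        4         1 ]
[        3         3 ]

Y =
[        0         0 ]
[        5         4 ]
X + Y =
[        4         1 ]
[        8         7 ]

Matrix addition is elementwise: (X+Y)[i][j] = X[i][j] + Y[i][j].
  (X+Y)[0][0] = (4) + (0) = 4
  (X+Y)[0][1] = (1) + (0) = 1
  (X+Y)[1][0] = (3) + (5) = 8
  (X+Y)[1][1] = (3) + (4) = 7
X + Y =
[        4         1 ]
[        8         7 ]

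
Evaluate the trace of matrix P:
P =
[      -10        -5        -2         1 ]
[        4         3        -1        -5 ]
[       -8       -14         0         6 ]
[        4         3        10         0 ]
tr(P) = -10 + 3 + 0 + 0 = -7

The trace of a square matrix is the sum of its diagonal entries.
Diagonal entries of P: P[0][0] = -10, P[1][1] = 3, P[2][2] = 0, P[3][3] = 0.
tr(P) = -10 + 3 + 0 + 0 = -7.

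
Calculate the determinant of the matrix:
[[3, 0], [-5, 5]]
15

For a 2×2 matrix [[a, b], [c, d]], det = ad - bc
det = (3)(5) - (0)(-5) = 15 - 0 = 15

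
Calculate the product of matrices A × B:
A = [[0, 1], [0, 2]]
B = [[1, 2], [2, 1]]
[[2, 1], [4, 2]]

Matrix multiplication:
C[0][0] = 0×1 + 1×2 = 2
C[0][1] = 0×2 + 1×1 = 1
C[1][0] = 0×1 + 2×2 = 4
C[1][1] = 0×2 + 2×1 = 2
Result: [[2, 1], [4, 2]]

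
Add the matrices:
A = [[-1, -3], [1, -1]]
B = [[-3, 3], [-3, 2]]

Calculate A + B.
[[-4, 0], [-2, 1]]

Add corresponding elements:
(-1)+(-3)=-4
(-3)+(3)=0
(1)+(-3)=-2
(-1)+(2)=1
A + B = [[-4, 0], [-2, 1]]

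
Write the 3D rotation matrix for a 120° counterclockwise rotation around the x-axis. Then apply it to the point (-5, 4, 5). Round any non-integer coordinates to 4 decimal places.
R = [[1, 0, 0], [0, -1/2, -√3/2], [0, √3/2, -1/2]]; R·(-5, 4, 5) = (-5.0000, -6.3301, 0.9641)

Rotation matrix for 120° around x-axis:
cos(120°) = -1/2, sin(120°) = √3/2
R = [[1, 0, 0], [0, -1/2, -√3/2], [0, √3/2, -1/2]]
Apply to (-5, 4, 5): R·[-5, 4, 5]ᵀ = (-5.0000, -6.3301, 0.9641)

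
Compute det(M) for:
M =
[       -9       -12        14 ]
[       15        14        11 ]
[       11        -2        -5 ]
det(M) = -4496

Expand along row 0 (cofactor expansion): det(M) = a*(e*i - f*h) - b*(d*i - f*g) + c*(d*h - e*g), where the 3×3 is [[a, b, c], [d, e, f], [g, h, i]].
Minor M_00 = (14)*(-5) - (11)*(-2) = -70 + 22 = -48.
Minor M_01 = (15)*(-5) - (11)*(11) = -75 - 121 = -196.
Minor M_02 = (15)*(-2) - (14)*(11) = -30 - 154 = -184.
det(M) = (-9)*(-48) - (-12)*(-196) + (14)*(-184) = 432 - 2352 - 2576 = -4496.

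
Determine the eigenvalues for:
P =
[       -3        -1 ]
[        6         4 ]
λ = -2, 3

Solve det(P - λI) = 0. For a 2×2 matrix the characteristic equation is λ² - (trace)λ + det = 0.
trace(P) = a + d = -3 + 4 = 1.
det(P) = a*d - b*c = (-3)*(4) - (-1)*(6) = -12 + 6 = -6.
Characteristic equation: λ² - (1)λ + (-6) = 0.
Discriminant = (1)² - 4*(-6) = 1 + 24 = 25.
λ = (1 ± √25) / 2 = (1 ± 5) / 2 = -2, 3.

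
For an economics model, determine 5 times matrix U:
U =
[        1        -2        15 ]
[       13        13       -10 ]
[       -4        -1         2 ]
5U =
[        5       -10        75 ]
[       65        65       -50 ]
[      -20        -5        10 ]

Scalar multiplication is elementwise: (5U)[i][j] = 5 * U[i][j].
  (5U)[0][0] = 5 * (1) = 5
  (5U)[0][1] = 5 * (-2) = -10
  (5U)[0][2] = 5 * (15) = 75
  (5U)[1][0] = 5 * (13) = 65
  (5U)[1][1] = 5 * (13) = 65
  (5U)[1][2] = 5 * (-10) = -50
  (5U)[2][0] = 5 * (-4) = -20
  (5U)[2][1] = 5 * (-1) = -5
  (5U)[2][2] = 5 * (2) = 10
5U =
[        5       -10        75 ]
[       65        65       -50 ]
[      -20        -5        10 ]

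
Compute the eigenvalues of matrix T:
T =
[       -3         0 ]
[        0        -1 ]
λ = -3, -1

Solve det(T - λI) = 0. For a 2×2 matrix the characteristic equation is λ² - (trace)λ + det = 0.
trace(T) = a + d = -3 - 1 = -4.
det(T) = a*d - b*c = (-3)*(-1) - (0)*(0) = 3 - 0 = 3.
Characteristic equation: λ² - (-4)λ + (3) = 0.
Discriminant = (-4)² - 4*(3) = 16 - 12 = 4.
λ = (-4 ± √4) / 2 = (-4 ± 2) / 2 = -3, -1.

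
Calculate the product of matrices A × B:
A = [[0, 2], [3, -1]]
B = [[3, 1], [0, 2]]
[[0, 4], [9, 1]]

Matrix multiplication:
C[0][0] = 0×3 + 2×0 = 0
C[0][1] = 0×1 + 2×2 = 4
C[1][0] = 3×3 + -1×0 = 9
C[1][1] = 3×1 + -1×2 = 1
Result: [[0, 4], [9, 1]]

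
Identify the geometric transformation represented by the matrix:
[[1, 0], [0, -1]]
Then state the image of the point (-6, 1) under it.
reflection across the x-axis; image of (-6, 1) is (-6, -1)

This is a symmetric orthogonal matrix with determinant -1, which characterizes a reflection in ℝ².
The matrix [[1, 0], [0, -1]] represents: reflection across the x-axis.
Applying it to (-6, 1): [1·-6 + 0·1, 0·-6 + -1·1] = (-6, -1).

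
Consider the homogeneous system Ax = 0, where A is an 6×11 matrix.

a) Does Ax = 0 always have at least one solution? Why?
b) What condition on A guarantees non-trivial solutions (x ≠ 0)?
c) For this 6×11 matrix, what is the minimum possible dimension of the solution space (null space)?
a) Yes, x = 0 is always a solution. b) When A has linearly dependent columns (rank < n). c) Minimum nullity = 5.

a) x = 0 satisfies A·0 = 0, so the zero vector is always a solution.
b) Non-trivial solutions exist iff the columns of A are linearly dependent, equivalently rank(A) < n (the number of columns).
c) By rank-nullity, rank(A) + nullity(A) = n = 11. Since A has only 6 rows, rank(A) ≤ 6, so nullity(A) ≥ 11 - 6 = 5.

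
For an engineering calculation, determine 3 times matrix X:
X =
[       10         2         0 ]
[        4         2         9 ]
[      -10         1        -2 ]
3X =
[       30         6         0 ]
[       12         6        27 ]
[      -30         3        -6 ]

Scalar multiplication is elementwise: (3X)[i][j] = 3 * X[i][j].
  (3X)[0][0] = 3 * (10) = 30
  (3X)[0][1] = 3 * (2) = 6
  (3X)[0][2] = 3 * (0) = 0
  (3X)[1][0] = 3 * (4) = 12
  (3X)[1][1] = 3 * (2) = 6
  (3X)[1][2] = 3 * (9) = 27
  (3X)[2][0] = 3 * (-10) = -30
  (3X)[2][1] = 3 * (1) = 3
  (3X)[2][2] = 3 * (-2) = -6
3X =
[       30         6         0 ]
[       12         6        27 ]
[      -30         3        -6 ]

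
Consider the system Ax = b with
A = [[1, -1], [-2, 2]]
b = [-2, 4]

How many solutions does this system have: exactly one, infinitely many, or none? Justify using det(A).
Infinitely many solutions

det(A) = (1)*(2) - (-1)*(-2) = 0, so A is singular (column 2 is -1 times column 1).
b = [-2, 4] = -2 * column 1 of A, so b lies in the column space of A.
A singular matrix whose right-hand side is in its column space gives a 1-parameter family of solutions — infinitely many.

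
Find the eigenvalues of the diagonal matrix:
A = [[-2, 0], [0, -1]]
λ₁ = -2, λ₂ = -1

The characteristic polynomial of A is det(A - λI) = (-2 - λ)(-1 - λ) = 0.
The roots are λ = -2 and λ = -1, so the eigenvalues are the diagonal entries.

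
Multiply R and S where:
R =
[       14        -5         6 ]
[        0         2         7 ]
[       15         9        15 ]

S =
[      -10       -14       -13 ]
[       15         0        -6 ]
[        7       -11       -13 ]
RS =
[     -173      -262      -230 ]
[       79       -77      -103 ]
[       90      -375      -444 ]

Matrix multiplication: (RS)[i][j] = sum over k of R[i][k] * S[k][j].
  (RS)[0][0] = (14)*(-10) + (-5)*(15) + (6)*(7) = -173
  (RS)[0][1] = (14)*(-14) + (-5)*(0) + (6)*(-11) = -262
  (RS)[0][2] = (14)*(-13) + (-5)*(-6) + (6)*(-13) = -230
  (RS)[1][0] = (0)*(-10) + (2)*(15) + (7)*(7) = 79
  (RS)[1][1] = (0)*(-14) + (2)*(0) + (7)*(-11) = -77
  (RS)[1][2] = (0)*(-13) + (2)*(-6) + (7)*(-13) = -103
  (RS)[2][0] = (15)*(-10) + (9)*(15) + (15)*(7) = 90
  (RS)[2][1] = (15)*(-14) + (9)*(0) + (15)*(-11) = -375
  (RS)[2][2] = (15)*(-13) + (9)*(-6) + (15)*(-13) = -444
RS =
[     -173      -262      -230 ]
[       79       -77      -103 ]
[       90      -375      -444 ]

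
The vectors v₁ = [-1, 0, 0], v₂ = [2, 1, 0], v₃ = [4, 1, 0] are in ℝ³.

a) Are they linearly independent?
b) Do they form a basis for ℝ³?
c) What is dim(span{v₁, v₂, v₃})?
Not independent, not a basis, dim(span) = 2

Check whether v₃ can be written as a linear combination of v₁ and v₂.
v₃ = (-2)·v₁ + (1)·v₂ = [4, 1, 0], so the three vectors are linearly dependent.
Thus they do not form a basis for ℝ³, and dim(span{v₁, v₂, v₃}) = 2 (spanned by v₁ and v₂).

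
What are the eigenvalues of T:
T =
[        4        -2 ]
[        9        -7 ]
λ = -5, 2

Solve det(T - λI) = 0. For a 2×2 matrix the characteristic equation is λ² - (trace)λ + det = 0.
trace(T) = a + d = 4 - 7 = -3.
det(T) = a*d - b*c = (4)*(-7) - (-2)*(9) = -28 + 18 = -10.
Characteristic equation: λ² - (-3)λ + (-10) = 0.
Discriminant = (-3)² - 4*(-10) = 9 + 40 = 49.
λ = (-3 ± √49) / 2 = (-3 ± 7) / 2 = -5, 2.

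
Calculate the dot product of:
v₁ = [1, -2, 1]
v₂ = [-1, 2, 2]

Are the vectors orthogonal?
-3, No

The dot product is the sum of products of corresponding components.
v₁·v₂ = (1)*(-1) + (-2)*(2) + (1)*(2) = -1 - 4 + 2 = -3.
Two vectors are orthogonal iff their dot product is 0; here the dot product is -3, so the vectors are not orthogonal.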